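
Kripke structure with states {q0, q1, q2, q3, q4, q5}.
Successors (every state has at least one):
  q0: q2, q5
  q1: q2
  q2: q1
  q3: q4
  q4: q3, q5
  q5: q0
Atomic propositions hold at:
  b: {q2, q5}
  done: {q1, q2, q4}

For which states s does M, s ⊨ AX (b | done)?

{q0, q1, q2, q3}

Sat(b | done) = {q1, q2, q4, q5}
Sat(AX (b | done)) = {s : every successor in {q1, q2, q4, q5}} = {q0, q1, q2, q3}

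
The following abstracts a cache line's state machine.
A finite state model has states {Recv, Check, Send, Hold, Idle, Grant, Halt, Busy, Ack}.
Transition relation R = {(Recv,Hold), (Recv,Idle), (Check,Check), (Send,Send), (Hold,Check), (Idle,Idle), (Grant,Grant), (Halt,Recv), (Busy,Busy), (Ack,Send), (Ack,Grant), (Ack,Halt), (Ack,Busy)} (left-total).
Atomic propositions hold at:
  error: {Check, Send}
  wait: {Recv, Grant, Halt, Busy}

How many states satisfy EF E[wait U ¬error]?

7

Sat(¬error) = {Recv, Hold, Idle, Grant, Halt, Busy, Ack}
E[wait U ¬error]: least fixpoint, start Z0 = Sat(¬error) = {Recv, Hold, Idle, Grant, Halt, Busy, Ack}, add states in Sat(wait) with some successor in Z. Already a fixed point.
Sat(E[wait U ¬error]) = {Recv, Hold, Idle, Grant, Halt, Busy, Ack}
EF E[wait U ¬error]: least fixpoint, start Z0 = {Recv, Hold, Idle, Grant, Halt, Busy, Ack}, add states with some successor in Z. Already a fixed point.
Sat(EF E[wait U ¬error]) = {Recv, Hold, Idle, Grant, Halt, Busy, Ack}
|Sat(EF E[wait U ¬error])| = |{Recv, Hold, Idle, Grant, Halt, Busy, Ack}| = 7.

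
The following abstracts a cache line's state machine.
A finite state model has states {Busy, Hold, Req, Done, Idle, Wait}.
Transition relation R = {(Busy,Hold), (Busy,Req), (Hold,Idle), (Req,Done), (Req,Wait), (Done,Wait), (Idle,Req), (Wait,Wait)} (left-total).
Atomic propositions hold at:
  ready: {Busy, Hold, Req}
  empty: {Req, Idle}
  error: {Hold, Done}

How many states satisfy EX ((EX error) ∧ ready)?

Sat(EX error) = {s : some successor in {Hold, Done}} = {Busy, Req}
Sat((EX error) ∧ ready) = {Busy, Req}
Sat(EX ((EX error) ∧ ready)) = {s : some successor in {Busy, Req}} = {Busy, Idle}
|Sat(EX ((EX error) ∧ ready))| = |{Busy, Idle}| = 2.

2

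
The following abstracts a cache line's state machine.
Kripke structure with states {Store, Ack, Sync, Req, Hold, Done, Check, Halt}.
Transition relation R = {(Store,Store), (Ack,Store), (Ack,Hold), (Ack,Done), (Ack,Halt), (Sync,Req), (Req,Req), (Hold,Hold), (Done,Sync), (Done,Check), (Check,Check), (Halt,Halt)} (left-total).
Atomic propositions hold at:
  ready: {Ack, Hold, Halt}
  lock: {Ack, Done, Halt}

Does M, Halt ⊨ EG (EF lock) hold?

Yes

EF lock: least fixpoint, start Z0 = {Ack, Done, Halt}, add states with some successor in Z. Already a fixed point.
Sat(EF lock) = {Ack, Done, Halt}
EG (EF lock): greatest fixpoint, start Z0 = {Ack, Done, Halt}, keep only states in Sat with some successor in Z. Z1 = {Ack, Halt}; fixed.
Sat(EG (EF lock)) = {Ack, Halt}
Halt ∈ Sat(EG (EF lock)) = {Ack, Halt}, so the formula holds at Halt.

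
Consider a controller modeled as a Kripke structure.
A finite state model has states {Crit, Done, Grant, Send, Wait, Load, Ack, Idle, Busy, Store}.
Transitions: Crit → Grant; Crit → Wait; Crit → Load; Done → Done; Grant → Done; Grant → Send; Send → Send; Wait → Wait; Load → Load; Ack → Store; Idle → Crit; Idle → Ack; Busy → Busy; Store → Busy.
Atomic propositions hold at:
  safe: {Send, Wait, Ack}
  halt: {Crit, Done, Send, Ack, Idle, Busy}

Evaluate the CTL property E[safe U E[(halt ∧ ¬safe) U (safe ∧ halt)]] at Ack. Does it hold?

Sat(¬safe) = {Crit, Done, Grant, Load, Idle, Busy, Store}
Sat(halt ∧ ¬safe) = {Crit, Done, Idle, Busy}
Sat(safe ∧ halt) = {Send, Ack}
E[(halt ∧ ¬safe) U (safe ∧ halt)]: least fixpoint, start Z0 = Sat((safe ∧ halt)) = {Send, Ack}, add states in Sat(halt ∧ ¬safe) with some successor in Z. Z1 = {Send, Ack, Idle}; fixed.
Sat(E[(halt ∧ ¬safe) U (safe ∧ halt)]) = {Send, Ack, Idle}
E[safe U E[(halt ∧ ¬safe) U (safe ∧ halt)]]: least fixpoint, start Z0 = Sat(E[(halt ∧ ¬safe) U (safe ∧ halt)]) = {Send, Ack, Idle}, add states in Sat(safe) with some successor in Z. Already a fixed point.
Sat(E[safe U E[(halt ∧ ¬safe) U (safe ∧ halt)]]) = {Send, Ack, Idle}
Ack ∈ Sat(E[safe U E[(halt ∧ ¬safe) U (safe ∧ halt)]]) = {Send, Ack, Idle}, so the formula holds at Ack.

Yes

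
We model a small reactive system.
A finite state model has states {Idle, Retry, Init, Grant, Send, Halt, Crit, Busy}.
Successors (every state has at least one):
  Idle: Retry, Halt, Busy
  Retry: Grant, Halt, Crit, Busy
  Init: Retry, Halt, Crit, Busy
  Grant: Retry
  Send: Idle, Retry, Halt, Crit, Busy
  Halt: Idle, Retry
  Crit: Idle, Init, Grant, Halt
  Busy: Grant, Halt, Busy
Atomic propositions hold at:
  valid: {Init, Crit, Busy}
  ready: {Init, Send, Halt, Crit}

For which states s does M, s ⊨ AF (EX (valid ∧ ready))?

Sat(valid ∧ ready) = {Init, Crit}
Sat(EX (valid ∧ ready)) = {s : some successor in {Init, Crit}} = {Retry, Init, Send, Crit}
AF (EX (valid ∧ ready)): least fixpoint, start Z0 = {Retry, Init, Send, Crit}, add states with every successor in Z. Z1 = {Retry, Init, Grant, Send, Crit}; fixed.
Sat(AF (EX (valid ∧ ready))) = {Retry, Init, Grant, Send, Crit}

{Retry, Init, Grant, Send, Crit}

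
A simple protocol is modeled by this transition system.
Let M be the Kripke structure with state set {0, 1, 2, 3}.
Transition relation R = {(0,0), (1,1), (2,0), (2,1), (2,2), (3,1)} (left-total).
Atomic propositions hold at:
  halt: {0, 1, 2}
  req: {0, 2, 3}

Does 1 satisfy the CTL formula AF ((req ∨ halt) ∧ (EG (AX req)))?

No

Sat(req ∨ halt) = {0, 1, 2, 3}
Sat(AX req) = {s : every successor in {0, 2, 3}} = {0}
EG (AX req): greatest fixpoint, start Z0 = {0}, keep only states in Sat with some successor in Z. Already a fixed point.
Sat(EG (AX req)) = {0}
Sat((req ∨ halt) ∧ (EG (AX req))) = {0}
AF ((req ∨ halt) ∧ (EG (AX req))): least fixpoint, start Z0 = {0}, add states with every successor in Z. Already a fixed point.
Sat(AF ((req ∨ halt) ∧ (EG (AX req)))) = {0}
1 ∉ Sat(AF ((req ∨ halt) ∧ (EG (AX req)))) = {0}, so the formula does not hold at 1.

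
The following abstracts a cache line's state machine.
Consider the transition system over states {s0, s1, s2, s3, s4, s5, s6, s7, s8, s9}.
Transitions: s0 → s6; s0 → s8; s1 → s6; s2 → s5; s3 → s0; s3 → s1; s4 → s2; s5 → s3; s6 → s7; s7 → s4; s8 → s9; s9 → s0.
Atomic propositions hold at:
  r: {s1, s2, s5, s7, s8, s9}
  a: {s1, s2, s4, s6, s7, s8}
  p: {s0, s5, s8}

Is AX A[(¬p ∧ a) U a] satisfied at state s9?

No

Sat(¬p) = {s1, s2, s3, s4, s6, s7, s9}
Sat(¬p ∧ a) = {s1, s2, s4, s6, s7}
A[(¬p ∧ a) U a]: least fixpoint, start Z0 = Sat(a) = {s1, s2, s4, s6, s7, s8}, add states in Sat(¬p ∧ a) with every successor in Z. Already a fixed point.
Sat(A[(¬p ∧ a) U a]) = {s1, s2, s4, s6, s7, s8}
Sat(AX A[(¬p ∧ a) U a]) = {s : every successor in {s1, s2, s4, s6, s7, s8}} = {s0, s1, s4, s6, s7}
s9 ∉ Sat(AX A[(¬p ∧ a) U a]) = {s0, s1, s4, s6, s7}, so the formula does not hold at s9.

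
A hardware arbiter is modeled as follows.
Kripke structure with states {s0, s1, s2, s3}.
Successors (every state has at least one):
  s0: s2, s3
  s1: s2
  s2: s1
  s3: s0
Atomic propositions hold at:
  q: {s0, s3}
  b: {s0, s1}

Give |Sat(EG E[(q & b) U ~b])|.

Sat(q & b) = {s0}
Sat(~b) = {s2, s3}
E[(q & b) U ~b]: least fixpoint, start Z0 = Sat(~b) = {s2, s3}, add states in Sat(q & b) with some successor in Z. Z1 = {s0, s2, s3}; fixed.
Sat(E[(q & b) U ~b]) = {s0, s2, s3}
EG E[(q & b) U ~b]: greatest fixpoint, start Z0 = {s0, s2, s3}, keep only states in Sat with some successor in Z. Z1 = {s0, s3}; fixed.
Sat(EG E[(q & b) U ~b]) = {s0, s3}
|Sat(EG E[(q & b) U ~b])| = |{s0, s3}| = 2.

2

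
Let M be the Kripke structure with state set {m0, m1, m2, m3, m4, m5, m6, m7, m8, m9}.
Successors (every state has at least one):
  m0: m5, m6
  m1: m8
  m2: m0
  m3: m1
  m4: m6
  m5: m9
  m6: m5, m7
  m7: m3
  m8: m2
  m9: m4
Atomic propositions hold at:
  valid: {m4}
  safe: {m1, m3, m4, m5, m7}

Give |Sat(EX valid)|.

1

Sat(EX valid) = {s : some successor in {m4}} = {m9}
|Sat(EX valid)| = |{m9}| = 1.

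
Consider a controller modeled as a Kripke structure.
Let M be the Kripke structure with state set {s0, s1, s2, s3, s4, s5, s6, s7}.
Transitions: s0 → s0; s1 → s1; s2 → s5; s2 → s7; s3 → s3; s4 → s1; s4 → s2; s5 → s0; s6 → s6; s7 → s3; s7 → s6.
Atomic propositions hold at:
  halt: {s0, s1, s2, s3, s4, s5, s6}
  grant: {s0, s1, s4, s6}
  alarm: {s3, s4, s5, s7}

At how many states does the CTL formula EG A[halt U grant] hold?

5

A[halt U grant]: least fixpoint, start Z0 = Sat(grant) = {s0, s1, s4, s6}, add states in Sat(halt) with every successor in Z. Z1 = {s0, s1, s4, s5, s6}; fixed.
Sat(A[halt U grant]) = {s0, s1, s4, s5, s6}
EG A[halt U grant]: greatest fixpoint, start Z0 = {s0, s1, s4, s5, s6}, keep only states in Sat with some successor in Z. Already a fixed point.
Sat(EG A[halt U grant]) = {s0, s1, s4, s5, s6}
|Sat(EG A[halt U grant])| = |{s0, s1, s4, s5, s6}| = 5.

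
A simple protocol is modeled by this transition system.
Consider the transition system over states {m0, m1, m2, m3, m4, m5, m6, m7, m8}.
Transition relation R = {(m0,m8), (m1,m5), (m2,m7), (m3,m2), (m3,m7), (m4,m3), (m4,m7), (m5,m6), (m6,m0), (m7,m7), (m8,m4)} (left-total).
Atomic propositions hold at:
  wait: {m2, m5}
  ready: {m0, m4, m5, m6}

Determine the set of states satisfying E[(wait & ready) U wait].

Sat(wait & ready) = {m5}
E[(wait & ready) U wait]: least fixpoint, start Z0 = Sat(wait) = {m2, m5}, add states in Sat(wait & ready) with some successor in Z. Already a fixed point.
Sat(E[(wait & ready) U wait]) = {m2, m5}

{m2, m5}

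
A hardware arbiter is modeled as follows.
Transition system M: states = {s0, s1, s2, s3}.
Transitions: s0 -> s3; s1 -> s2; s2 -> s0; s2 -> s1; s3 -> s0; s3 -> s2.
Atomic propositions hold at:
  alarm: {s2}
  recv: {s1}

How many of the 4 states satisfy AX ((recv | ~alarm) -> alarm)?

Sat(~alarm) = {s0, s1, s3}
Sat(recv | ~alarm) = {s0, s1, s3}
Sat((recv | ~alarm) -> alarm) = {s2}
Sat(AX ((recv | ~alarm) -> alarm)) = {s : every successor in {s2}} = {s1}
|Sat(AX ((recv | ~alarm) -> alarm))| = |{s1}| = 1.

1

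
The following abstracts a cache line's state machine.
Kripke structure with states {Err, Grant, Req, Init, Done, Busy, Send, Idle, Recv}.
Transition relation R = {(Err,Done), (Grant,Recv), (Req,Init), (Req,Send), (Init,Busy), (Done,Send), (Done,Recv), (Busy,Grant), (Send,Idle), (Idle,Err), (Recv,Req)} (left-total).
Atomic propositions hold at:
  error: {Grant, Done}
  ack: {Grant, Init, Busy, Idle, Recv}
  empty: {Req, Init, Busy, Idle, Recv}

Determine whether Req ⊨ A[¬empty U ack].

No

Sat(¬empty) = {Err, Grant, Done, Send}
A[¬empty U ack]: least fixpoint, start Z0 = Sat(ack) = {Grant, Init, Busy, Idle, Recv}, add states in Sat(¬empty) with every successor in Z. Z1 = {Grant, Init, Busy, Send, Idle, Recv}; Z2 = {Grant, Init, Done, Busy, Send, Idle, Recv}; Z3 = {Err, Grant, Init, Done, Busy, Send, Idle, Recv}; fixed.
Sat(A[¬empty U ack]) = {Err, Grant, Init, Done, Busy, Send, Idle, Recv}
Req ∉ Sat(A[¬empty U ack]) = {Err, Grant, Init, Done, Busy, Send, Idle, Recv}, so the formula does not hold at Req.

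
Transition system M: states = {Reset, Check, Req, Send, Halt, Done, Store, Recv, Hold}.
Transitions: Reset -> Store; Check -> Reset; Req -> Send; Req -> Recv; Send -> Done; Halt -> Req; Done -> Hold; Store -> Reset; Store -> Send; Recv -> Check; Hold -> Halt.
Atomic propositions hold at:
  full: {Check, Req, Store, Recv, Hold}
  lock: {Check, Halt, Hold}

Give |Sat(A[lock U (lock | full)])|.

Sat(lock | full) = {Check, Req, Halt, Store, Recv, Hold}
A[lock U (lock | full)]: least fixpoint, start Z0 = Sat((lock | full)) = {Check, Req, Halt, Store, Recv, Hold}, add states in Sat(lock) with every successor in Z. Already a fixed point.
Sat(A[lock U (lock | full)]) = {Check, Req, Halt, Store, Recv, Hold}
|Sat(A[lock U (lock | full)])| = |{Check, Req, Halt, Store, Recv, Hold}| = 6.

6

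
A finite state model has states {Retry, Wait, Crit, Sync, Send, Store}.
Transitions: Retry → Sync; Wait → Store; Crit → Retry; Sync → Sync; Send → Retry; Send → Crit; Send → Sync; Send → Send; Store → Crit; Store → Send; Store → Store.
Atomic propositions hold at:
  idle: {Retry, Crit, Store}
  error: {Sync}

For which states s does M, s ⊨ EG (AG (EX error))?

Sat(EX error) = {s : some successor in {Sync}} = {Retry, Sync, Send}
AG (EX error): greatest fixpoint, start Z0 = {Retry, Sync, Send}, keep only states in Sat with every successor in Z. Z1 = {Retry, Sync}; fixed.
Sat(AG (EX error)) = {Retry, Sync}
EG (AG (EX error)): greatest fixpoint, start Z0 = {Retry, Sync}, keep only states in Sat with some successor in Z. Already a fixed point.
Sat(EG (AG (EX error))) = {Retry, Sync}

{Retry, Sync}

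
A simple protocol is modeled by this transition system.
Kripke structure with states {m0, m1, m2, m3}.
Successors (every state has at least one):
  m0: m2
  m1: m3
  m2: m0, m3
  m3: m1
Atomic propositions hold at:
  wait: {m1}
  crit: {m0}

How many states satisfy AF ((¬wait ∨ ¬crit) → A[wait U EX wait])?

2

Sat(¬wait) = {m0, m2, m3}
Sat(¬crit) = {m1, m2, m3}
Sat(¬wait ∨ ¬crit) = {m0, m1, m2, m3}
Sat(EX wait) = {s : some successor in {m1}} = {m3}
A[wait U EX wait]: least fixpoint, start Z0 = Sat(EX wait) = {m3}, add states in Sat(wait) with every successor in Z. Z1 = {m1, m3}; fixed.
Sat(A[wait U EX wait]) = {m1, m3}
Sat((¬wait ∨ ¬crit) → A[wait U EX wait]) = {m1, m3}
AF ((¬wait ∨ ¬crit) → A[wait U EX wait]): least fixpoint, start Z0 = {m1, m3}, add states with every successor in Z. Already a fixed point.
Sat(AF ((¬wait ∨ ¬crit) → A[wait U EX wait])) = {m1, m3}
|Sat(AF ((¬wait ∨ ¬crit) → A[wait U EX wait]))| = |{m1, m3}| = 2.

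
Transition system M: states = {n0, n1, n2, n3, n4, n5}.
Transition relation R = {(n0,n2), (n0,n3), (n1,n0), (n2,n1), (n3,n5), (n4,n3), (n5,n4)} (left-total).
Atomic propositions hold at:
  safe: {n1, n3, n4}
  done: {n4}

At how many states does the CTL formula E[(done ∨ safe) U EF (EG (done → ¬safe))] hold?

Sat(done ∨ safe) = {n1, n3, n4}
Sat(¬safe) = {n0, n2, n5}
Sat(done → ¬safe) = {n0, n1, n2, n3, n5}
EG (done → ¬safe): greatest fixpoint, start Z0 = {n0, n1, n2, n3, n5}, keep only states in Sat with some successor in Z. Z1 = {n0, n1, n2, n3}; Z2 = {n0, n1, n2}; fixed.
Sat(EG (done → ¬safe)) = {n0, n1, n2}
EF (EG (done → ¬safe)): least fixpoint, start Z0 = {n0, n1, n2}, add states with some successor in Z. Already a fixed point.
Sat(EF (EG (done → ¬safe))) = {n0, n1, n2}
E[(done ∨ safe) U EF (EG (done → ¬safe))]: least fixpoint, start Z0 = Sat(EF (EG (done → ¬safe))) = {n0, n1, n2}, add states in Sat(done ∨ safe) with some successor in Z. Already a fixed point.
Sat(E[(done ∨ safe) U EF (EG (done → ¬safe))]) = {n0, n1, n2}
|Sat(E[(done ∨ safe) U EF (EG (done → ¬safe))])| = |{n0, n1, n2}| = 3.

3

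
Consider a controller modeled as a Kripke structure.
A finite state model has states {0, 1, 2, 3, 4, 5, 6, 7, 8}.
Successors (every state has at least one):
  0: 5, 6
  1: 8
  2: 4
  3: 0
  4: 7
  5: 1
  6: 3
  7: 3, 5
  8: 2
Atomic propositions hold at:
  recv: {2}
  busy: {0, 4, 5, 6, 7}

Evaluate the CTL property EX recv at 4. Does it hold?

No

Sat(EX recv) = {s : some successor in {2}} = {8}
4 ∉ Sat(EX recv) = {8}, so the formula does not hold at 4.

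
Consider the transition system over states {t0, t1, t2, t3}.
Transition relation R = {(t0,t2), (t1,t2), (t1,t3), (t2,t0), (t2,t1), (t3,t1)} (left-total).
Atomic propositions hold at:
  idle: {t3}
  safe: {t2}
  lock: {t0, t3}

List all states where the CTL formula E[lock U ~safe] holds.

{t0, t1, t3}

Sat(~safe) = {t0, t1, t3}
E[lock U ~safe]: least fixpoint, start Z0 = Sat(~safe) = {t0, t1, t3}, add states in Sat(lock) with some successor in Z. Already a fixed point.
Sat(E[lock U ~safe]) = {t0, t1, t3}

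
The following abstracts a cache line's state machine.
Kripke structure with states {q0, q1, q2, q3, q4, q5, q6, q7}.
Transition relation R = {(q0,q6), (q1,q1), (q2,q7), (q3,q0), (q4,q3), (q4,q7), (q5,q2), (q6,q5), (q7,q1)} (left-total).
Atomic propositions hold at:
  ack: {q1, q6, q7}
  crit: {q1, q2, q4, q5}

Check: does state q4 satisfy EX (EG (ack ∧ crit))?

Sat(ack ∧ crit) = {q1}
EG (ack ∧ crit): greatest fixpoint, start Z0 = {q1}, keep only states in Sat with some successor in Z. Already a fixed point.
Sat(EG (ack ∧ crit)) = {q1}
Sat(EX (EG (ack ∧ crit))) = {s : some successor in {q1}} = {q1, q7}
q4 ∉ Sat(EX (EG (ack ∧ crit))) = {q1, q7}, so the formula does not hold at q4.

No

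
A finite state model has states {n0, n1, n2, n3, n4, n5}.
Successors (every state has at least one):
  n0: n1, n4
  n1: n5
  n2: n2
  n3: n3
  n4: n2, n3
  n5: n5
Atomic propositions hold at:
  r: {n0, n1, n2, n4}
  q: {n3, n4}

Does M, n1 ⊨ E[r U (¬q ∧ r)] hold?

Sat(¬q) = {n0, n1, n2, n5}
Sat(¬q ∧ r) = {n0, n1, n2}
E[r U (¬q ∧ r)]: least fixpoint, start Z0 = Sat((¬q ∧ r)) = {n0, n1, n2}, add states in Sat(r) with some successor in Z. Z1 = {n0, n1, n2, n4}; fixed.
Sat(E[r U (¬q ∧ r)]) = {n0, n1, n2, n4}
n1 ∈ Sat(E[r U (¬q ∧ r)]) = {n0, n1, n2, n4}, so the formula holds at n1.

Yes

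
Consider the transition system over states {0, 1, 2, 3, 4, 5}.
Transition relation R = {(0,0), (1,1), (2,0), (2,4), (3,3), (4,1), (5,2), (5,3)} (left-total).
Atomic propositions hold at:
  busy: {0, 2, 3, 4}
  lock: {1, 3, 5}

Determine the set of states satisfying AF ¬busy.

Sat(¬busy) = {1, 5}
AF ¬busy: least fixpoint, start Z0 = {1, 5}, add states with every successor in Z. Z1 = {1, 4, 5}; fixed.
Sat(AF ¬busy) = {1, 4, 5}

{1, 4, 5}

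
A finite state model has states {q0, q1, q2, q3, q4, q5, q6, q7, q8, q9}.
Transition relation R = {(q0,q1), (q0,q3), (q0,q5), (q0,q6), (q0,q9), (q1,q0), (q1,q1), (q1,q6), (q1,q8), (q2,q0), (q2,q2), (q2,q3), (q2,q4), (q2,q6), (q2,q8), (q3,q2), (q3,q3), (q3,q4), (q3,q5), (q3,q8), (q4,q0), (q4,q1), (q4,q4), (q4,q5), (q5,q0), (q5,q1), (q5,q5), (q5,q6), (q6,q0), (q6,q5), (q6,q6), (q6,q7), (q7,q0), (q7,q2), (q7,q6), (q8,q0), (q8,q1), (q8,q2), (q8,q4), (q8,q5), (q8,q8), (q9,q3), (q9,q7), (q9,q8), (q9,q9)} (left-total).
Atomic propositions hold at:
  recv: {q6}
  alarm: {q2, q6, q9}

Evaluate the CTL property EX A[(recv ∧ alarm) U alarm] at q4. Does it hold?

Sat(recv ∧ alarm) = {q6}
A[(recv ∧ alarm) U alarm]: least fixpoint, start Z0 = Sat(alarm) = {q2, q6, q9}, add states in Sat(recv ∧ alarm) with every successor in Z. Already a fixed point.
Sat(A[(recv ∧ alarm) U alarm]) = {q2, q6, q9}
Sat(EX A[(recv ∧ alarm) U alarm]) = {s : some successor in {q2, q6, q9}} = {q0, q1, q2, q3, q5, q6, q7, q8, q9}
q4 ∉ Sat(EX A[(recv ∧ alarm) U alarm]) = {q0, q1, q2, q3, q5, q6, q7, q8, q9}, so the formula does not hold at q4.

No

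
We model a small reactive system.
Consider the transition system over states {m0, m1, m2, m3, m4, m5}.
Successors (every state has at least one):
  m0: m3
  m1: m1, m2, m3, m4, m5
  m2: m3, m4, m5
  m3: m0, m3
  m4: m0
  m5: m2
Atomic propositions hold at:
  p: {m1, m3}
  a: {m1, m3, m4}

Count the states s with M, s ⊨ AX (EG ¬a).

Sat(¬a) = {m0, m2, m5}
EG ¬a: greatest fixpoint, start Z0 = {m0, m2, m5}, keep only states in Sat with some successor in Z. Z1 = {m2, m5}; fixed.
Sat(EG ¬a) = {m2, m5}
Sat(AX (EG ¬a)) = {s : every successor in {m2, m5}} = {m5}
|Sat(AX (EG ¬a))| = |{m5}| = 1.

1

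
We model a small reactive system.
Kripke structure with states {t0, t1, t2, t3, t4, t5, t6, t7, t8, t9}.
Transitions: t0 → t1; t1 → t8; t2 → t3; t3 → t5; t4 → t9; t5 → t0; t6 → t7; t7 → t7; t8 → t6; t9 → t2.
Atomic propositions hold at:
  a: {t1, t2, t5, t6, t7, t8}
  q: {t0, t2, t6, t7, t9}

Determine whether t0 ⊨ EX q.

Sat(EX q) = {s : some successor in {t0, t2, t6, t7, t9}} = {t4, t5, t6, t7, t8, t9}
t0 ∉ Sat(EX q) = {t4, t5, t6, t7, t8, t9}, so the formula does not hold at t0.

No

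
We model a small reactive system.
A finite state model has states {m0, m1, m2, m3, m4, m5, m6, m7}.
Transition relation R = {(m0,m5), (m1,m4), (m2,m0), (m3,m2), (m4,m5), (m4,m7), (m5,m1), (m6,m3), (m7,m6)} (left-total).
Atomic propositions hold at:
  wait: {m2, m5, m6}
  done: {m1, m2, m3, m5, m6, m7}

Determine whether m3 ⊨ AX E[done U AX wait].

Yes

Sat(AX wait) = {s : every successor in {m2, m5, m6}} = {m0, m3, m7}
E[done U AX wait]: least fixpoint, start Z0 = Sat(AX wait) = {m0, m3, m7}, add states in Sat(done) with some successor in Z. Z1 = {m0, m2, m3, m6, m7}; fixed.
Sat(E[done U AX wait]) = {m0, m2, m3, m6, m7}
Sat(AX E[done U AX wait]) = {s : every successor in {m0, m2, m3, m6, m7}} = {m2, m3, m6, m7}
m3 ∈ Sat(AX E[done U AX wait]) = {m2, m3, m6, m7}, so the formula holds at m3.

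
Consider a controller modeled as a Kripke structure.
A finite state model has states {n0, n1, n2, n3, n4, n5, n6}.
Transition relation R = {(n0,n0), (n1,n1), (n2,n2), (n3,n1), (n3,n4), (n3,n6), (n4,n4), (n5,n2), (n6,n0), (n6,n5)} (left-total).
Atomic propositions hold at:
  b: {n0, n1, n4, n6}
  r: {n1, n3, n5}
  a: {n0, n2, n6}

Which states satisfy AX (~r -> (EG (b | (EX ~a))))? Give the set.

{n0, n1, n3, n4, n6}

Sat(~r) = {n0, n2, n4, n6}
Sat(~a) = {n1, n3, n4, n5}
Sat(EX ~a) = {s : some successor in {n1, n3, n4, n5}} = {n1, n3, n4, n6}
Sat(b | (EX ~a)) = {n0, n1, n3, n4, n6}
EG (b | (EX ~a)): greatest fixpoint, start Z0 = {n0, n1, n3, n4, n6}, keep only states in Sat with some successor in Z. Already a fixed point.
Sat(EG (b | (EX ~a))) = {n0, n1, n3, n4, n6}
Sat(~r -> (EG (b | (EX ~a)))) = {n0, n1, n3, n4, n5, n6}
Sat(AX (~r -> (EG (b | (EX ~a))))) = {s : every successor in {n0, n1, n3, n4, n5, n6}} = {n0, n1, n3, n4, n6}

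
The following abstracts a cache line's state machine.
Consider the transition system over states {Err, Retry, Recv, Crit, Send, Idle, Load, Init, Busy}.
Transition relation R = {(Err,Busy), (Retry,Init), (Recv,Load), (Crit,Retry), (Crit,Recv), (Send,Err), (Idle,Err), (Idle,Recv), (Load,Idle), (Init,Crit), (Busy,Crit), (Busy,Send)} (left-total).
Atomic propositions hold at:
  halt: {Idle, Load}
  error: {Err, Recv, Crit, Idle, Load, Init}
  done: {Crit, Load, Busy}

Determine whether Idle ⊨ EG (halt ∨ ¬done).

Yes

Sat(¬done) = {Err, Retry, Recv, Send, Idle, Init}
Sat(halt ∨ ¬done) = {Err, Retry, Recv, Send, Idle, Load, Init}
EG (halt ∨ ¬done): greatest fixpoint, start Z0 = {Err, Retry, Recv, Send, Idle, Load, Init}, keep only states in Sat with some successor in Z. Z1 = {Retry, Recv, Send, Idle, Load}; Z2 = {Recv, Idle, Load}; fixed.
Sat(EG (halt ∨ ¬done)) = {Recv, Idle, Load}
Idle ∈ Sat(EG (halt ∨ ¬done)) = {Recv, Idle, Load}, so the formula holds at Idle.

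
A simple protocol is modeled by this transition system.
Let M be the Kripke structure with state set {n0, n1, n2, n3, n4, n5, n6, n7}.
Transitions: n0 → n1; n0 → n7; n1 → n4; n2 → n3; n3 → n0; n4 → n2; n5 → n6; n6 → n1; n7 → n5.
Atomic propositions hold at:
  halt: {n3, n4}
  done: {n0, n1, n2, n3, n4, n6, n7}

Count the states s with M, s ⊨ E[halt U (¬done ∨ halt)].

3

Sat(¬done) = {n5}
Sat(¬done ∨ halt) = {n3, n4, n5}
E[halt U (¬done ∨ halt)]: least fixpoint, start Z0 = Sat((¬done ∨ halt)) = {n3, n4, n5}, add states in Sat(halt) with some successor in Z. Already a fixed point.
Sat(E[halt U (¬done ∨ halt)]) = {n3, n4, n5}
|Sat(E[halt U (¬done ∨ halt)])| = |{n3, n4, n5}| = 3.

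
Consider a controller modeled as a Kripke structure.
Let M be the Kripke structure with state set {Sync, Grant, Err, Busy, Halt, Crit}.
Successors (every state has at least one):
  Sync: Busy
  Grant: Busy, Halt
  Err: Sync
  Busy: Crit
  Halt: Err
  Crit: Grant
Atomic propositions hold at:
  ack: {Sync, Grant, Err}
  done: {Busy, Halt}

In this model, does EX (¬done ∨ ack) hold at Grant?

No

Sat(¬done) = {Sync, Grant, Err, Crit}
Sat(¬done ∨ ack) = {Sync, Grant, Err, Crit}
Sat(EX (¬done ∨ ack)) = {s : some successor in {Sync, Grant, Err, Crit}} = {Err, Busy, Halt, Crit}
Grant ∉ Sat(EX (¬done ∨ ack)) = {Err, Busy, Halt, Crit}, so the formula does not hold at Grant.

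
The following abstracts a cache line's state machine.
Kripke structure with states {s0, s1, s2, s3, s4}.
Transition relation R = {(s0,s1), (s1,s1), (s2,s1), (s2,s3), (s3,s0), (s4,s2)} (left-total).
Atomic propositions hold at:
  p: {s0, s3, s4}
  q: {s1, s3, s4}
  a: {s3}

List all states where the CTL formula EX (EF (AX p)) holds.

Sat(AX p) = {s : every successor in {s0, s3, s4}} = {s3}
EF (AX p): least fixpoint, start Z0 = {s3}, add states with some successor in Z. Z1 = {s2, s3}; Z2 = {s2, s3, s4}; fixed.
Sat(EF (AX p)) = {s2, s3, s4}
Sat(EX (EF (AX p))) = {s : some successor in {s2, s3, s4}} = {s2, s4}

{s2, s4}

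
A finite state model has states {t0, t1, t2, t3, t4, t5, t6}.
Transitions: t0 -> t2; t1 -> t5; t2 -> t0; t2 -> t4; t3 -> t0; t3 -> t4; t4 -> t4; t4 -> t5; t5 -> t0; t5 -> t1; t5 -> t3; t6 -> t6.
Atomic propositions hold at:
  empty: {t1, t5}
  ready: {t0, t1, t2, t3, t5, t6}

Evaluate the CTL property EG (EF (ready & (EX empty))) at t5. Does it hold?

Sat(EX empty) = {s : some successor in {t1, t5}} = {t1, t4, t5}
Sat(ready & (EX empty)) = {t1, t5}
EF (ready & (EX empty)): least fixpoint, start Z0 = {t1, t5}, add states with some successor in Z. Z1 = {t1, t4, t5}; Z2 = {t1, t2, t3, t4, t5}; Z3 = {t0, t1, t2, t3, t4, t5}; fixed.
Sat(EF (ready & (EX empty))) = {t0, t1, t2, t3, t4, t5}
EG (EF (ready & (EX empty))): greatest fixpoint, start Z0 = {t0, t1, t2, t3, t4, t5}, keep only states in Sat with some successor in Z. Already a fixed point.
Sat(EG (EF (ready & (EX empty)))) = {t0, t1, t2, t3, t4, t5}
t5 ∈ Sat(EG (EF (ready & (EX empty)))) = {t0, t1, t2, t3, t4, t5}, so the formula holds at t5.

Yes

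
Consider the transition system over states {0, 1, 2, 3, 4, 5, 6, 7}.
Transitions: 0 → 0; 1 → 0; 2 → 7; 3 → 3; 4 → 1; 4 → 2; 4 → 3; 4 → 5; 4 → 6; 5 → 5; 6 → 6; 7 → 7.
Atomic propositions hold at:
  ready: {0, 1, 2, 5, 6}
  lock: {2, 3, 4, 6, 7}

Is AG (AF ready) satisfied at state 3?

No

AF ready: least fixpoint, start Z0 = {0, 1, 2, 5, 6}, add states with every successor in Z. Already a fixed point.
Sat(AF ready) = {0, 1, 2, 5, 6}
AG (AF ready): greatest fixpoint, start Z0 = {0, 1, 2, 5, 6}, keep only states in Sat with every successor in Z. Z1 = {0, 1, 5, 6}; fixed.
Sat(AG (AF ready)) = {0, 1, 5, 6}
3 ∉ Sat(AG (AF ready)) = {0, 1, 5, 6}, so the formula does not hold at 3.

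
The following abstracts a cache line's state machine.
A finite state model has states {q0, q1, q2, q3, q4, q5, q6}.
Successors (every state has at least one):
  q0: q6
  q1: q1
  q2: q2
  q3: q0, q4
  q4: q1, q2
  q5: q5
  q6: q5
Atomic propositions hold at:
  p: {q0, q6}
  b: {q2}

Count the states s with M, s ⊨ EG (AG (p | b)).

1

Sat(p | b) = {q0, q2, q6}
AG (p | b): greatest fixpoint, start Z0 = {q0, q2, q6}, keep only states in Sat with every successor in Z. Z1 = {q0, q2}; Z2 = {q2}; fixed.
Sat(AG (p | b)) = {q2}
EG (AG (p | b)): greatest fixpoint, start Z0 = {q2}, keep only states in Sat with some successor in Z. Already a fixed point.
Sat(EG (AG (p | b))) = {q2}
|Sat(EG (AG (p | b)))| = |{q2}| = 1.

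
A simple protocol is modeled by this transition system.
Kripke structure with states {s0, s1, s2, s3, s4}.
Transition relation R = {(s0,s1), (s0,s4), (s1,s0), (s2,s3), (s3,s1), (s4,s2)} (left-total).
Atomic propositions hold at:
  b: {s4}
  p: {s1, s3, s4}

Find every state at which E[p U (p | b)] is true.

Sat(p | b) = {s1, s3, s4}
E[p U (p | b)]: least fixpoint, start Z0 = Sat((p | b)) = {s1, s3, s4}, add states in Sat(p) with some successor in Z. Already a fixed point.
Sat(E[p U (p | b)]) = {s1, s3, s4}

{s1, s3, s4}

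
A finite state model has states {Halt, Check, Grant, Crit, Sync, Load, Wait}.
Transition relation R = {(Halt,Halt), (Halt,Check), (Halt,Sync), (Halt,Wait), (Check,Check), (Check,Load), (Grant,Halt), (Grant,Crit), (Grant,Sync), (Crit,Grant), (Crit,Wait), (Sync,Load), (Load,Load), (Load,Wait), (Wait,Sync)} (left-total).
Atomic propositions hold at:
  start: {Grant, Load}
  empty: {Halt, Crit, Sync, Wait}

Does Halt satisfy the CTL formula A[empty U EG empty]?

Yes

EG empty: greatest fixpoint, start Z0 = {Halt, Crit, Sync, Wait}, keep only states in Sat with some successor in Z. Z1 = {Halt, Crit, Wait}; Z2 = {Halt, Crit}; Z3 = {Halt}; fixed.
Sat(EG empty) = {Halt}
A[empty U EG empty]: least fixpoint, start Z0 = Sat(EG empty) = {Halt}, add states in Sat(empty) with every successor in Z. Already a fixed point.
Sat(A[empty U EG empty]) = {Halt}
Halt ∈ Sat(A[empty U EG empty]) = {Halt}, so the formula holds at Halt.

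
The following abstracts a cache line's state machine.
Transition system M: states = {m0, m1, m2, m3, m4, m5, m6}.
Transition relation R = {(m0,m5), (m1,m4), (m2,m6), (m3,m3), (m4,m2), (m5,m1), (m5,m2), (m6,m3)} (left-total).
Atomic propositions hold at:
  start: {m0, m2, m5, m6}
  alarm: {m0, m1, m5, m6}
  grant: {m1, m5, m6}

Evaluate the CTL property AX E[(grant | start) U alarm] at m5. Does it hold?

Yes

Sat(grant | start) = {m0, m1, m2, m5, m6}
E[(grant | start) U alarm]: least fixpoint, start Z0 = Sat(alarm) = {m0, m1, m5, m6}, add states in Sat(grant | start) with some successor in Z. Z1 = {m0, m1, m2, m5, m6}; fixed.
Sat(E[(grant | start) U alarm]) = {m0, m1, m2, m5, m6}
Sat(AX E[(grant | start) U alarm]) = {s : every successor in {m0, m1, m2, m5, m6}} = {m0, m2, m4, m5}
m5 ∈ Sat(AX E[(grant | start) U alarm]) = {m0, m2, m4, m5}, so the formula holds at m5.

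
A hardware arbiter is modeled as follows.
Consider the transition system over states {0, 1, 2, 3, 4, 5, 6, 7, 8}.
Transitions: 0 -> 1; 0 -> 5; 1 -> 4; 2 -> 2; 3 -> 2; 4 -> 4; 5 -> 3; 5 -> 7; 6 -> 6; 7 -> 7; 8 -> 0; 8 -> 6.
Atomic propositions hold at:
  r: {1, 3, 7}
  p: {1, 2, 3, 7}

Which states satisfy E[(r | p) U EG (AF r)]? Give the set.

{0, 5, 7}

Sat(r | p) = {1, 2, 3, 7}
AF r: least fixpoint, start Z0 = {1, 3, 7}, add states with every successor in Z. Z1 = {1, 3, 5, 7}; Z2 = {0, 1, 3, 5, 7}; fixed.
Sat(AF r) = {0, 1, 3, 5, 7}
EG (AF r): greatest fixpoint, start Z0 = {0, 1, 3, 5, 7}, keep only states in Sat with some successor in Z. Z1 = {0, 5, 7}; fixed.
Sat(EG (AF r)) = {0, 5, 7}
E[(r | p) U EG (AF r)]: least fixpoint, start Z0 = Sat(EG (AF r)) = {0, 5, 7}, add states in Sat(r | p) with some successor in Z. Already a fixed point.
Sat(E[(r | p) U EG (AF r)]) = {0, 5, 7}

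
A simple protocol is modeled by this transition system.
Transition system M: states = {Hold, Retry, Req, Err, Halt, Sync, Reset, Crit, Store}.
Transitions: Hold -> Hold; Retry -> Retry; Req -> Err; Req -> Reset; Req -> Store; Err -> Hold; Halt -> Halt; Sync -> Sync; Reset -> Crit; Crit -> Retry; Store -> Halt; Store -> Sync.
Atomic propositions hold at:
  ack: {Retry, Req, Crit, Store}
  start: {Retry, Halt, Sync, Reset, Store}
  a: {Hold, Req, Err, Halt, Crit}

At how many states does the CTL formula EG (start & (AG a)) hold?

AG a: greatest fixpoint, start Z0 = {Hold, Req, Err, Halt, Crit}, keep only states in Sat with every successor in Z. Z1 = {Hold, Err, Halt}; fixed.
Sat(AG a) = {Hold, Err, Halt}
Sat(start & (AG a)) = {Halt}
EG (start & (AG a)): greatest fixpoint, start Z0 = {Halt}, keep only states in Sat with some successor in Z. Already a fixed point.
Sat(EG (start & (AG a))) = {Halt}
|Sat(EG (start & (AG a)))| = |{Halt}| = 1.

1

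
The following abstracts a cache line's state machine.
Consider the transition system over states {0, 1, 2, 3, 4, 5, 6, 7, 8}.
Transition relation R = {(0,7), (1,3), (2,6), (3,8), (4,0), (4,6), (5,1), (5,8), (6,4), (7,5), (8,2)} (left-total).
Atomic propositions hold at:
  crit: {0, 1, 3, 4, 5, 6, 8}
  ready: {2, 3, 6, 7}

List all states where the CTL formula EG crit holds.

{4, 6}

EG crit: greatest fixpoint, start Z0 = {0, 1, 3, 4, 5, 6, 8}, keep only states in Sat with some successor in Z. Z1 = {1, 3, 4, 5, 6}; Z2 = {1, 4, 5, 6}; Z3 = {4, 5, 6}; Z4 = {4, 6}; fixed.
Sat(EG crit) = {4, 6}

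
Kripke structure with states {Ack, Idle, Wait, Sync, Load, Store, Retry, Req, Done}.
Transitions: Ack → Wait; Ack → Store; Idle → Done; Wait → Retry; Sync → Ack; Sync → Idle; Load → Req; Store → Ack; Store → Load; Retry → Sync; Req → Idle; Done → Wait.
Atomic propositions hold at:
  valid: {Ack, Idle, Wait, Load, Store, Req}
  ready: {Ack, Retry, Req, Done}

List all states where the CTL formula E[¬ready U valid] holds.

Sat(¬ready) = {Idle, Wait, Sync, Load, Store}
E[¬ready U valid]: least fixpoint, start Z0 = Sat(valid) = {Ack, Idle, Wait, Load, Store, Req}, add states in Sat(¬ready) with some successor in Z. Z1 = {Ack, Idle, Wait, Sync, Load, Store, Req}; fixed.
Sat(E[¬ready U valid]) = {Ack, Idle, Wait, Sync, Load, Store, Req}

{Ack, Idle, Wait, Sync, Load, Store, Req}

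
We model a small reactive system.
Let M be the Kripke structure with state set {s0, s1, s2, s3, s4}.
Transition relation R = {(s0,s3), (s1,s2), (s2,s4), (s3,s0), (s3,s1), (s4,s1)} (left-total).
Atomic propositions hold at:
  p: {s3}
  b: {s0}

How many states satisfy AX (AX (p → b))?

4

Sat(p → b) = {s0, s1, s2, s4}
Sat(AX (p → b)) = {s : every successor in {s0, s1, s2, s4}} = {s1, s2, s3, s4}
Sat(AX (AX (p → b))) = {s : every successor in {s1, s2, s3, s4}} = {s0, s1, s2, s4}
|Sat(AX (AX (p → b)))| = |{s0, s1, s2, s4}| = 4.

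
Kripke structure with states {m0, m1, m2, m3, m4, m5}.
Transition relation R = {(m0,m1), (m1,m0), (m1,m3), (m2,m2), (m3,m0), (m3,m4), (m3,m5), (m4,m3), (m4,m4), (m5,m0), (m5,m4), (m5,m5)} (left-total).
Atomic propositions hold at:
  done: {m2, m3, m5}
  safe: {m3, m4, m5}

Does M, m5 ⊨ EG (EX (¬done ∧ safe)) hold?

Yes

Sat(¬done) = {m0, m1, m4}
Sat(¬done ∧ safe) = {m4}
Sat(EX (¬done ∧ safe)) = {s : some successor in {m4}} = {m3, m4, m5}
EG (EX (¬done ∧ safe)): greatest fixpoint, start Z0 = {m3, m4, m5}, keep only states in Sat with some successor in Z. Already a fixed point.
Sat(EG (EX (¬done ∧ safe))) = {m3, m4, m5}
m5 ∈ Sat(EG (EX (¬done ∧ safe))) = {m3, m4, m5}, so the formula holds at m5.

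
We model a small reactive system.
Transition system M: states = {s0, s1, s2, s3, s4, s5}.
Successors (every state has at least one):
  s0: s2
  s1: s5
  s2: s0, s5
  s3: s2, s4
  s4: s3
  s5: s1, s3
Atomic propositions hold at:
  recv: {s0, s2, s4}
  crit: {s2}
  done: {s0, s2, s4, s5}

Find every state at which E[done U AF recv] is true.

{s0, s2, s3, s4, s5}

AF recv: least fixpoint, start Z0 = {s0, s2, s4}, add states with every successor in Z. Z1 = {s0, s2, s3, s4}; fixed.
Sat(AF recv) = {s0, s2, s3, s4}
E[done U AF recv]: least fixpoint, start Z0 = Sat(AF recv) = {s0, s2, s3, s4}, add states in Sat(done) with some successor in Z. Z1 = {s0, s2, s3, s4, s5}; fixed.
Sat(E[done U AF recv]) = {s0, s2, s3, s4, s5}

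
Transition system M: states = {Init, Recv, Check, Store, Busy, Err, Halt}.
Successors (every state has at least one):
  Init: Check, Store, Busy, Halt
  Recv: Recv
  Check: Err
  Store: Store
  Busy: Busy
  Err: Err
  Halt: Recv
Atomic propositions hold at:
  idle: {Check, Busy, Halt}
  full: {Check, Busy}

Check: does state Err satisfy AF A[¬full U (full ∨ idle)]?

Sat(¬full) = {Init, Recv, Store, Err, Halt}
Sat(full ∨ idle) = {Check, Busy, Halt}
A[¬full U (full ∨ idle)]: least fixpoint, start Z0 = Sat((full ∨ idle)) = {Check, Busy, Halt}, add states in Sat(¬full) with every successor in Z. Already a fixed point.
Sat(A[¬full U (full ∨ idle)]) = {Check, Busy, Halt}
AF A[¬full U (full ∨ idle)]: least fixpoint, start Z0 = {Check, Busy, Halt}, add states with every successor in Z. Already a fixed point.
Sat(AF A[¬full U (full ∨ idle)]) = {Check, Busy, Halt}
Err ∉ Sat(AF A[¬full U (full ∨ idle)]) = {Check, Busy, Halt}, so the formula does not hold at Err.

No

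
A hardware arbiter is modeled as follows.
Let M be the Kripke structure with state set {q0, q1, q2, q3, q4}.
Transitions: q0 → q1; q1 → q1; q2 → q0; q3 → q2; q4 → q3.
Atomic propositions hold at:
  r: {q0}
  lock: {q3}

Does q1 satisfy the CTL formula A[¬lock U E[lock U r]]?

Sat(¬lock) = {q0, q1, q2, q4}
E[lock U r]: least fixpoint, start Z0 = Sat(r) = {q0}, add states in Sat(lock) with some successor in Z. Already a fixed point.
Sat(E[lock U r]) = {q0}
A[¬lock U E[lock U r]]: least fixpoint, start Z0 = Sat(E[lock U r]) = {q0}, add states in Sat(¬lock) with every successor in Z. Z1 = {q0, q2}; fixed.
Sat(A[¬lock U E[lock U r]]) = {q0, q2}
q1 ∉ Sat(A[¬lock U E[lock U r]]) = {q0, q2}, so the formula does not hold at q1.

No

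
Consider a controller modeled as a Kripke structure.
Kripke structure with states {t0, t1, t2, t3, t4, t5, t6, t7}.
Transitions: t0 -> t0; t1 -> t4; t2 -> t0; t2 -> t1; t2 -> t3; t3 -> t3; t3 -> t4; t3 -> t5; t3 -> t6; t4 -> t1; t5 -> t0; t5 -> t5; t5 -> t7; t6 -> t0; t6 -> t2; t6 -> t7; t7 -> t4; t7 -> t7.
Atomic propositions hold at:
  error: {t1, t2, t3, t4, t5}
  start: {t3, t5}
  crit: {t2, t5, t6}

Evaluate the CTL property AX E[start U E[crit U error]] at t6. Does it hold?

No

E[crit U error]: least fixpoint, start Z0 = Sat(error) = {t1, t2, t3, t4, t5}, add states in Sat(crit) with some successor in Z. Z1 = {t1, t2, t3, t4, t5, t6}; fixed.
Sat(E[crit U error]) = {t1, t2, t3, t4, t5, t6}
E[start U E[crit U error]]: least fixpoint, start Z0 = Sat(E[crit U error]) = {t1, t2, t3, t4, t5, t6}, add states in Sat(start) with some successor in Z. Already a fixed point.
Sat(E[start U E[crit U error]]) = {t1, t2, t3, t4, t5, t6}
Sat(AX E[start U E[crit U error]]) = {s : every successor in {t1, t2, t3, t4, t5, t6}} = {t1, t3, t4}
t6 ∉ Sat(AX E[start U E[crit U error]]) = {t1, t3, t4}, so the formula does not hold at t6.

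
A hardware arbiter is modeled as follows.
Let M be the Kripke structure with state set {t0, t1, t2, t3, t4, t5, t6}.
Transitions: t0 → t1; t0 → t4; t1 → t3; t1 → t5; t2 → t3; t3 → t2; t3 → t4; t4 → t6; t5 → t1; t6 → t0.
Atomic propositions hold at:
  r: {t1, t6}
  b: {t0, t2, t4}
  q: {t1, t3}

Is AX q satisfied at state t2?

Sat(AX q) = {s : every successor in {t1, t3}} = {t2, t5}
t2 ∈ Sat(AX q) = {t2, t5}, so the formula holds at t2.

Yes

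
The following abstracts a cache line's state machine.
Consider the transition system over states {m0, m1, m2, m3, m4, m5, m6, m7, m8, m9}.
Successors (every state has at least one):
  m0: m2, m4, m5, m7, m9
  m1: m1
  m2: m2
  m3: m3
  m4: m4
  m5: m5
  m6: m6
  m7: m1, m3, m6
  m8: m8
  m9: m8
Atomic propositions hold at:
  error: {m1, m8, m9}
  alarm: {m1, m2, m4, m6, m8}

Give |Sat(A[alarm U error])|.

A[alarm U error]: least fixpoint, start Z0 = Sat(error) = {m1, m8, m9}, add states in Sat(alarm) with every successor in Z. Already a fixed point.
Sat(A[alarm U error]) = {m1, m8, m9}
|Sat(A[alarm U error])| = |{m1, m8, m9}| = 3.

3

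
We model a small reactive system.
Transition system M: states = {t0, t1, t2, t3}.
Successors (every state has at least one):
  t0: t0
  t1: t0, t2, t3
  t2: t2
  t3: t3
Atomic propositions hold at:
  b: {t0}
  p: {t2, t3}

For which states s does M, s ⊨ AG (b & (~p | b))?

Sat(~p) = {t0, t1}
Sat(~p | b) = {t0, t1}
Sat(b & (~p | b)) = {t0}
AG (b & (~p | b)): greatest fixpoint, start Z0 = {t0}, keep only states in Sat with every successor in Z. Already a fixed point.
Sat(AG (b & (~p | b))) = {t0}

{t0}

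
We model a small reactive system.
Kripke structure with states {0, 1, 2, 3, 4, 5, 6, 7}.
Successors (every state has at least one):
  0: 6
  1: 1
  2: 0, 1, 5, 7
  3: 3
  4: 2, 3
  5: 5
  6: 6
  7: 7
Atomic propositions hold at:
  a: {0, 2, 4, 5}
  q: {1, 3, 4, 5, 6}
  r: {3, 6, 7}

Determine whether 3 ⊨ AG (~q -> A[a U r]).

Sat(~q) = {0, 2, 7}
A[a U r]: least fixpoint, start Z0 = Sat(r) = {3, 6, 7}, add states in Sat(a) with every successor in Z. Z1 = {0, 3, 6, 7}; fixed.
Sat(A[a U r]) = {0, 3, 6, 7}
Sat(~q -> A[a U r]) = {0, 1, 3, 4, 5, 6, 7}
AG (~q -> A[a U r]): greatest fixpoint, start Z0 = {0, 1, 3, 4, 5, 6, 7}, keep only states in Sat with every successor in Z. Z1 = {0, 1, 3, 5, 6, 7}; fixed.
Sat(AG (~q -> A[a U r])) = {0, 1, 3, 5, 6, 7}
3 ∈ Sat(AG (~q -> A[a U r])) = {0, 1, 3, 5, 6, 7}, so the formula holds at 3.

Yes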